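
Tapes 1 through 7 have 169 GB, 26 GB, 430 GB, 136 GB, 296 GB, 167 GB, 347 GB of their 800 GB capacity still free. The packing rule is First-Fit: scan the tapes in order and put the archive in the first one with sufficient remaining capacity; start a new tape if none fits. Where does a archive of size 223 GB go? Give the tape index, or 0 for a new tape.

Tapes with room: tape 3 (430 GB), tape 5 (296 GB), tape 7 (347 GB).
The first with room is tape 3.

3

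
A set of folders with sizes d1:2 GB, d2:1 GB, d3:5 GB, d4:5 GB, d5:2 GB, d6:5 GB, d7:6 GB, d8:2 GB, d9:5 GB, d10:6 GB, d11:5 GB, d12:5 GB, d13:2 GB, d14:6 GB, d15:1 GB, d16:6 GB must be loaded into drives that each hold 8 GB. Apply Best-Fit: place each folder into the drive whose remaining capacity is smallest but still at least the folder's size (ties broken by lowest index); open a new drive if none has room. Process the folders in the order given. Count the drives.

d1 (2 GB) → drive 1 (remaining 6 GB)
d2 (1 GB) → drive 1 (remaining 5 GB)
d3 (5 GB) → drive 1 (remaining 0 GB)
d4 (5 GB) → drive 2 (remaining 3 GB)
d5 (2 GB) → drive 2 (remaining 1 GB)
d6 (5 GB) → drive 3 (remaining 3 GB)
d7 (6 GB) → drive 4 (remaining 2 GB)
d8 (2 GB) → drive 4 (remaining 0 GB)
d9 (5 GB) → drive 5 (remaining 3 GB)
d10 (6 GB) → drive 6 (remaining 2 GB)
d11 (5 GB) → drive 7 (remaining 3 GB)
d12 (5 GB) → drive 8 (remaining 3 GB)
d13 (2 GB) → drive 6 (remaining 0 GB)
d14 (6 GB) → drive 9 (remaining 2 GB)
d15 (1 GB) → drive 2 (remaining 0 GB)
d16 (6 GB) → drive 10 (remaining 2 GB)

10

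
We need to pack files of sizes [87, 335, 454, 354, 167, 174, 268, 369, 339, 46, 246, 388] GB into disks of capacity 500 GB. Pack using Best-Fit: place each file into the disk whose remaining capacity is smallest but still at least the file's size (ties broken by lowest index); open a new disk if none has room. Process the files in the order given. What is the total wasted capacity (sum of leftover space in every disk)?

disk 1: place 87 GB, 413 GB left
disk 1: place 335 GB, 78 GB left
disk 2: place 454 GB, 46 GB left
disk 3: place 354 GB, 146 GB left
disk 4: place 167 GB, 333 GB left
disk 4: place 174 GB, 159 GB left
disk 5: place 268 GB, 232 GB left
disk 6: place 369 GB, 131 GB left
disk 7: place 339 GB, 161 GB left
disk 2: place 46 GB, 0 GB left
disk 8: place 246 GB, 254 GB left
disk 9: place 388 GB, 112 GB left
9 disks × 500 GB = 4500 GB; used 3227 GB; unused 1273 GB.

1273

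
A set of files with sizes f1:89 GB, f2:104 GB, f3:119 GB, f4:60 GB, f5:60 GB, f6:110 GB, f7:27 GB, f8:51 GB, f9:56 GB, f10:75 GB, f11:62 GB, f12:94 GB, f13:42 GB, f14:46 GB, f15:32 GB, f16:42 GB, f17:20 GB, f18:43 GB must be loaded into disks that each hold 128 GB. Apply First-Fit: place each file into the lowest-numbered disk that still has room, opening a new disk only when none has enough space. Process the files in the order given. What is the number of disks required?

10 disks

Put f1 (89 GB) in disk 1; 39 GB remain.
Put f2 (104 GB) in disk 2; 24 GB remain.
Put f3 (119 GB) in disk 3; 9 GB remain.
Put f4 (60 GB) in disk 4; 68 GB remain.
Put f5 (60 GB) in disk 4; 8 GB remain.
Put f6 (110 GB) in disk 5; 18 GB remain.
Put f7 (27 GB) in disk 1; 12 GB remain.
Put f8 (51 GB) in disk 6; 77 GB remain.
Put f9 (56 GB) in disk 6; 21 GB remain.
Put f10 (75 GB) in disk 7; 53 GB remain.
Put f11 (62 GB) in disk 8; 66 GB remain.
Put f12 (94 GB) in disk 9; 34 GB remain.
Put f13 (42 GB) in disk 7; 11 GB remain.
Put f14 (46 GB) in disk 8; 20 GB remain.
Put f15 (32 GB) in disk 9; 2 GB remain.
Put f16 (42 GB) in disk 10; 86 GB remain.
Put f17 (20 GB) in disk 2; 4 GB remain.
Put f18 (43 GB) in disk 10; 43 GB remain.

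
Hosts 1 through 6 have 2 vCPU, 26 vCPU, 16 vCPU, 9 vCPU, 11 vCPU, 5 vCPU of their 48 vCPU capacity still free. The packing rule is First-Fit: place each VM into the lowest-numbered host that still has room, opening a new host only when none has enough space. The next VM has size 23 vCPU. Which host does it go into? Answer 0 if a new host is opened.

Hosts with room: host 2 (26 vCPU).
The first with room is host 2.

2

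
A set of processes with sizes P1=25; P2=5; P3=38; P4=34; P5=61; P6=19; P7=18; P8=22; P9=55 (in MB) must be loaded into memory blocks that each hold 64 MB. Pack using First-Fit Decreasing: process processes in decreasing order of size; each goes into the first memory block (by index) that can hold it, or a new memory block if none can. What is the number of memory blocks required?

5

Sorted descending: 61, 55, 38, 34, 25, 22, 19, 18, 5.
memory block 1: place 61 MB, 3 MB left
memory block 2: place 55 MB, 9 MB left
memory block 3: place 38 MB, 26 MB left
memory block 4: place 34 MB, 30 MB left
memory block 3: place 25 MB, 1 MB left
memory block 4: place 22 MB, 8 MB left
memory block 5: place 19 MB, 45 MB left
memory block 5: place 18 MB, 27 MB left
memory block 2: place 5 MB, 4 MB left
Final memory blocks: [61] [55,5] [38,25] [34,22] [19,18].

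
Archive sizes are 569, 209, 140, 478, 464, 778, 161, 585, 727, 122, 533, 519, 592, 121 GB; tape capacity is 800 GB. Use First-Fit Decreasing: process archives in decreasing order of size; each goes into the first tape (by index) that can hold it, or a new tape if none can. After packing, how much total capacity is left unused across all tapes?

1202

Sorted descending: 778, 727, 592, 585, 569, 533, 519, 478, 464, 209, 161, 140, 122, 121.
778 GB → tape 1 (remaining 22 GB)
727 GB → tape 2 (remaining 73 GB)
592 GB → tape 3 (remaining 208 GB)
585 GB → tape 4 (remaining 215 GB)
569 GB → tape 5 (remaining 231 GB)
533 GB → tape 6 (remaining 267 GB)
519 GB → tape 7 (remaining 281 GB)
478 GB → tape 8 (remaining 322 GB)
464 GB → tape 9 (remaining 336 GB)
209 GB → tape 4 (remaining 6 GB)
161 GB → tape 3 (remaining 47 GB)
140 GB → tape 5 (remaining 91 GB)
122 GB → tape 6 (remaining 145 GB)
121 GB → tape 6 (remaining 24 GB)
9 tapes × 800 GB = 7200 GB; used 5998 GB; unused 1202 GB.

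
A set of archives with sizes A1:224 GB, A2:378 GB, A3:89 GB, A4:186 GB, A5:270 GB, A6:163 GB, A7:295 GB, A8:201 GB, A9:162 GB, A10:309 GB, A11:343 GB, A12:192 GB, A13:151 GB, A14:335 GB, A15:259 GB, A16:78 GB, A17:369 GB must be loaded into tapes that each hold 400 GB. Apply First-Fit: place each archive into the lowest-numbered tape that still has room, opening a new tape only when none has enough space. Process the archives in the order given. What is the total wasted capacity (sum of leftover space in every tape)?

796

Put A1 (224 GB) in tape 1; 176 GB remain.
Put A2 (378 GB) in tape 2; 22 GB remain.
Put A3 (89 GB) in tape 1; 87 GB remain.
Put A4 (186 GB) in tape 3; 214 GB remain.
Put A5 (270 GB) in tape 4; 130 GB remain.
Put A6 (163 GB) in tape 3; 51 GB remain.
Put A7 (295 GB) in tape 5; 105 GB remain.
Put A8 (201 GB) in tape 6; 199 GB remain.
Put A9 (162 GB) in tape 6; 37 GB remain.
Put A10 (309 GB) in tape 7; 91 GB remain.
Put A11 (343 GB) in tape 8; 57 GB remain.
Put A12 (192 GB) in tape 9; 208 GB remain.
Put A13 (151 GB) in tape 9; 57 GB remain.
Put A14 (335 GB) in tape 10; 65 GB remain.
Put A15 (259 GB) in tape 11; 141 GB remain.
Put A16 (78 GB) in tape 1; 9 GB remain.
Put A17 (369 GB) in tape 12; 31 GB remain.
12 tapes × 400 GB = 4800 GB; used 4004 GB; unused 796 GB.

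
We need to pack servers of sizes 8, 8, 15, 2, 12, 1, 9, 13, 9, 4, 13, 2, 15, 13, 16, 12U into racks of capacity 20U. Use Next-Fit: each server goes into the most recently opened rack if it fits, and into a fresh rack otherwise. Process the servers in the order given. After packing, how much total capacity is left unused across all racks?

rack 1: place 8U, 12U left
rack 1: place 8U, 4U left
rack 2: place 15U, 5U left
rack 2: place 2U, 3U left
rack 3: place 12U, 8U left
rack 3: place 1U, 7U left
rack 4: place 9U, 11U left
rack 5: place 13U, 7U left
rack 6: place 9U, 11U left
rack 6: place 4U, 7U left
rack 7: place 13U, 7U left
rack 7: place 2U, 5U left
rack 8: place 15U, 5U left
rack 9: place 13U, 7U left
rack 10: place 16U, 4U left
rack 11: place 12U, 8U left
11 racks × 20U = 220U; used 152U; unused 68U.

68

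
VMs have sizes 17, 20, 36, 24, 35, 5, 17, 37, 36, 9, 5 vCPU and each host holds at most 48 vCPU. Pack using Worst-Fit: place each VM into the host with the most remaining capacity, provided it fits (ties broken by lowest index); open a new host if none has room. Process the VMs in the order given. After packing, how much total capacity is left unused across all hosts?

47

Put 17 vCPU in host 1; 31 vCPU remain.
Put 20 vCPU in host 1; 11 vCPU remain.
Put 36 vCPU in host 2; 12 vCPU remain.
Put 24 vCPU in host 3; 24 vCPU remain.
Put 35 vCPU in host 4; 13 vCPU remain.
Put 5 vCPU in host 3; 19 vCPU remain.
Put 17 vCPU in host 3; 2 vCPU remain.
Put 37 vCPU in host 5; 11 vCPU remain.
Put 36 vCPU in host 6; 12 vCPU remain.
Put 9 vCPU in host 4; 4 vCPU remain.
Put 5 vCPU in host 2; 7 vCPU remain.
6 hosts × 48 vCPU = 288 vCPU; used 241 vCPU; unused 47 vCPU.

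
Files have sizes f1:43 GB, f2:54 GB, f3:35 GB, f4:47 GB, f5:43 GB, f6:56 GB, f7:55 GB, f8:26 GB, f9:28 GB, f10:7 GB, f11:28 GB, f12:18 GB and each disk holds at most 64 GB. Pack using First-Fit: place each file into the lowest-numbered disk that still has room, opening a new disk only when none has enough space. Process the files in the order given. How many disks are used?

8

Put f1 (43 GB) in disk 1; 21 GB remain.
Put f2 (54 GB) in disk 2; 10 GB remain.
Put f3 (35 GB) in disk 3; 29 GB remain.
Put f4 (47 GB) in disk 4; 17 GB remain.
Put f5 (43 GB) in disk 5; 21 GB remain.
Put f6 (56 GB) in disk 6; 8 GB remain.
Put f7 (55 GB) in disk 7; 9 GB remain.
Put f8 (26 GB) in disk 3; 3 GB remain.
Put f9 (28 GB) in disk 8; 36 GB remain.
Put f10 (7 GB) in disk 1; 14 GB remain.
Put f11 (28 GB) in disk 8; 8 GB remain.
Put f12 (18 GB) in disk 5; 3 GB remain.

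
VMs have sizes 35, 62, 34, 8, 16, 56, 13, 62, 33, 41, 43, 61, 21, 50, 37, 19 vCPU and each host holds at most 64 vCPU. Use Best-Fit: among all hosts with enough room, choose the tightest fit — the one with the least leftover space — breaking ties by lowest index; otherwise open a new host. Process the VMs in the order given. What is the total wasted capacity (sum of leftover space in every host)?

113

35 vCPU → host 1 (remaining 29 vCPU)
62 vCPU → host 2 (remaining 2 vCPU)
34 vCPU → host 3 (remaining 30 vCPU)
8 vCPU → host 1 (remaining 21 vCPU)
16 vCPU → host 1 (remaining 5 vCPU)
56 vCPU → host 4 (remaining 8 vCPU)
13 vCPU → host 3 (remaining 17 vCPU)
62 vCPU → host 5 (remaining 2 vCPU)
33 vCPU → host 6 (remaining 31 vCPU)
41 vCPU → host 7 (remaining 23 vCPU)
43 vCPU → host 8 (remaining 21 vCPU)
61 vCPU → host 9 (remaining 3 vCPU)
21 vCPU → host 8 (remaining 0 vCPU)
50 vCPU → host 10 (remaining 14 vCPU)
37 vCPU → host 11 (remaining 27 vCPU)
19 vCPU → host 7 (remaining 4 vCPU)
11 hosts × 64 vCPU = 704 vCPU; used 591 vCPU; unused 113 vCPU.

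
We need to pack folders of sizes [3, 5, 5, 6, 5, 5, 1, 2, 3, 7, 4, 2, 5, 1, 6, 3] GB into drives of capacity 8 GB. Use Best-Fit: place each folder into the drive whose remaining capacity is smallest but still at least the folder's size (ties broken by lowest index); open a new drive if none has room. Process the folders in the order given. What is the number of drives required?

Put 3 GB in drive 1; 5 GB remain.
Put 5 GB in drive 1; 0 GB remain.
Put 5 GB in drive 2; 3 GB remain.
Put 6 GB in drive 3; 2 GB remain.
Put 5 GB in drive 4; 3 GB remain.
Put 5 GB in drive 5; 3 GB remain.
Put 1 GB in drive 3; 1 GB remain.
Put 2 GB in drive 2; 1 GB remain.
Put 3 GB in drive 4; 0 GB remain.
Put 7 GB in drive 6; 1 GB remain.
Put 4 GB in drive 7; 4 GB remain.
Put 2 GB in drive 5; 1 GB remain.
Put 5 GB in drive 8; 3 GB remain.
Put 1 GB in drive 2; 0 GB remain.
Put 6 GB in drive 9; 2 GB remain.
Put 3 GB in drive 8; 0 GB remain.
Final drives: [3,5] [5,2,1] [6,1] [5,3] [5,2] [7] [4] [5,3] [6].

9 drives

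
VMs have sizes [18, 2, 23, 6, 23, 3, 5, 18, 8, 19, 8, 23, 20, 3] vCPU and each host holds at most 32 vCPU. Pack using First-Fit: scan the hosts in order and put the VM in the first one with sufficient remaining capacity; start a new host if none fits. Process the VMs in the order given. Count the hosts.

18 vCPU → host 1 (remaining 14 vCPU)
2 vCPU → host 1 (remaining 12 vCPU)
23 vCPU → host 2 (remaining 9 vCPU)
6 vCPU → host 1 (remaining 6 vCPU)
23 vCPU → host 3 (remaining 9 vCPU)
3 vCPU → host 1 (remaining 3 vCPU)
5 vCPU → host 2 (remaining 4 vCPU)
18 vCPU → host 4 (remaining 14 vCPU)
8 vCPU → host 3 (remaining 1 vCPU)
19 vCPU → host 5 (remaining 13 vCPU)
8 vCPU → host 4 (remaining 6 vCPU)
23 vCPU → host 6 (remaining 9 vCPU)
20 vCPU → host 7 (remaining 12 vCPU)
3 vCPU → host 1 (remaining 0 vCPU)
Final hosts: [18,2,6,3,3] [23,5] [23,8] [18,8] [19] [23] [20].

7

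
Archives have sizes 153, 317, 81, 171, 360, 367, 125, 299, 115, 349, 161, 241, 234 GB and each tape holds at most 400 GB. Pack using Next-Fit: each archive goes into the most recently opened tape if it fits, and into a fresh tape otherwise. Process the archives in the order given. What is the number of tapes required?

12

tape 1: place 153 GB, 247 GB left
tape 2: place 317 GB, 83 GB left
tape 2: place 81 GB, 2 GB left
tape 3: place 171 GB, 229 GB left
tape 4: place 360 GB, 40 GB left
tape 5: place 367 GB, 33 GB left
tape 6: place 125 GB, 275 GB left
tape 7: place 299 GB, 101 GB left
tape 8: place 115 GB, 285 GB left
tape 9: place 349 GB, 51 GB left
tape 10: place 161 GB, 239 GB left
tape 11: place 241 GB, 159 GB left
tape 12: place 234 GB, 166 GB left
Final tapes: [153] [317,81] [171] [360] [367] [125] [299] [115] [349] [161] [241] [234].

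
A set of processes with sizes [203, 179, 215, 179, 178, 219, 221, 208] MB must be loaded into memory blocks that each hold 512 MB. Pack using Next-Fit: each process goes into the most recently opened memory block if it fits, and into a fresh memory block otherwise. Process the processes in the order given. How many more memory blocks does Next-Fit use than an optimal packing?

Next-Fit: [203,179] [215,179] [178,219] [221,208] → 4 memory blocks.
Total size 1602 MB; any packing needs at least ⌈1602/512⌉ = 4 memory blocks.
So 4 is already optimal.

0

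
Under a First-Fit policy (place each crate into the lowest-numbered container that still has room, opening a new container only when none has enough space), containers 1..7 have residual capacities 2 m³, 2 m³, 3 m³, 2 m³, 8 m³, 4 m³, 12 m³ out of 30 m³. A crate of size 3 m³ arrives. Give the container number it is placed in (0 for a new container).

Containers with room: container 3 (3 m³), container 5 (8 m³), container 6 (4 m³), container 7 (12 m³).
The first with room is container 3.

3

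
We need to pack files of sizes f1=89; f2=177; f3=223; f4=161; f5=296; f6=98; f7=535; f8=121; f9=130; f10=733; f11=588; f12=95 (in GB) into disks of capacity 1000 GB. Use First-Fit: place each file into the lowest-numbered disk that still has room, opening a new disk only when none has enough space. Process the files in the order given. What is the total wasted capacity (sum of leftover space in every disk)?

f1 (89 GB) → disk 1 (remaining 911 GB)
f2 (177 GB) → disk 1 (remaining 734 GB)
f3 (223 GB) → disk 1 (remaining 511 GB)
f4 (161 GB) → disk 1 (remaining 350 GB)
f5 (296 GB) → disk 1 (remaining 54 GB)
f6 (98 GB) → disk 2 (remaining 902 GB)
f7 (535 GB) → disk 2 (remaining 367 GB)
f8 (121 GB) → disk 2 (remaining 246 GB)
f9 (130 GB) → disk 2 (remaining 116 GB)
f10 (733 GB) → disk 3 (remaining 267 GB)
f11 (588 GB) → disk 4 (remaining 412 GB)
f12 (95 GB) → disk 2 (remaining 21 GB)
4 disks × 1000 GB = 4000 GB; used 3246 GB; unused 754 GB.

754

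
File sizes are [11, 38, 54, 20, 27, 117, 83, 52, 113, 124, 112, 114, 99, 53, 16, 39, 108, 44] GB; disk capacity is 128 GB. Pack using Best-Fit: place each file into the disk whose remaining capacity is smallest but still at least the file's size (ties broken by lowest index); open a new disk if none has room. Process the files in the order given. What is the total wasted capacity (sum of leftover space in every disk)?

184

disk 1: place 11 GB, 117 GB left
disk 1: place 38 GB, 79 GB left
disk 1: place 54 GB, 25 GB left
disk 1: place 20 GB, 5 GB left
disk 2: place 27 GB, 101 GB left
disk 3: place 117 GB, 11 GB left
disk 2: place 83 GB, 18 GB left
disk 4: place 52 GB, 76 GB left
disk 5: place 113 GB, 15 GB left
disk 6: place 124 GB, 4 GB left
disk 7: place 112 GB, 16 GB left
disk 8: place 114 GB, 14 GB left
disk 9: place 99 GB, 29 GB left
disk 4: place 53 GB, 23 GB left
disk 7: place 16 GB, 0 GB left
disk 10: place 39 GB, 89 GB left
disk 11: place 108 GB, 20 GB left
disk 10: place 44 GB, 45 GB left
11 disks × 128 GB = 1408 GB; used 1224 GB; unused 184 GB.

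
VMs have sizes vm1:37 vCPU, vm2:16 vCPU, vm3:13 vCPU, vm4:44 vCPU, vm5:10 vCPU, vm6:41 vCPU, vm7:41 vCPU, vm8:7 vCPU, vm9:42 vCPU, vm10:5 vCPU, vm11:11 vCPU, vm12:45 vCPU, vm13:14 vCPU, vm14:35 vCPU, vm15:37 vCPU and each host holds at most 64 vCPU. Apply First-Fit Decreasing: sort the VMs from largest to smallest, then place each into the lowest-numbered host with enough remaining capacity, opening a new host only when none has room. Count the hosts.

Sorted descending: 45, 44, 42, 41, 41, 37, 37, 35, 16, 14, 13, 11, 10, 7, 5.
host 1: place 45 vCPU, 19 vCPU left
host 2: place 44 vCPU, 20 vCPU left
host 3: place 42 vCPU, 22 vCPU left
host 4: place 41 vCPU, 23 vCPU left
host 5: place 41 vCPU, 23 vCPU left
host 6: place 37 vCPU, 27 vCPU left
host 7: place 37 vCPU, 27 vCPU left
host 8: place 35 vCPU, 29 vCPU left
host 1: place 16 vCPU, 3 vCPU left
host 2: place 14 vCPU, 6 vCPU left
host 3: place 13 vCPU, 9 vCPU left
host 4: place 11 vCPU, 12 vCPU left
host 4: place 10 vCPU, 2 vCPU left
host 3: place 7 vCPU, 2 vCPU left
host 2: place 5 vCPU, 1 vCPU left
Final hosts: [45,16] [44,14,5] [42,13,7] [41,11,10] [41] [37] [37] [35].

8 hosts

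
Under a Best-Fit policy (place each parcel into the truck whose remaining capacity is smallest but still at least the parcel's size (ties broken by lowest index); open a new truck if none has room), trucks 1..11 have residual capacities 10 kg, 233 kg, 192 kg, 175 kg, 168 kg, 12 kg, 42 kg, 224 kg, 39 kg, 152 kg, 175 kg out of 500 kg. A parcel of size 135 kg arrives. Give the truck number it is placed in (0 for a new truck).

10

Trucks with room: truck 2 (233 kg), truck 3 (192 kg), truck 4 (175 kg), truck 5 (168 kg), truck 8 (224 kg), truck 10 (152 kg), truck 11 (175 kg).
Tightest fit is truck 10 with 152 kg free.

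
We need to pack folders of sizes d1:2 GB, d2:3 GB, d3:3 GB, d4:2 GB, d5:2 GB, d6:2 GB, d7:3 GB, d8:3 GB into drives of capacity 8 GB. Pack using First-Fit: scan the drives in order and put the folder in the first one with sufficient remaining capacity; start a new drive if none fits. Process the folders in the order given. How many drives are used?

Put d1 (2 GB) in drive 1; 6 GB remain.
Put d2 (3 GB) in drive 1; 3 GB remain.
Put d3 (3 GB) in drive 1; 0 GB remain.
Put d4 (2 GB) in drive 2; 6 GB remain.
Put d5 (2 GB) in drive 2; 4 GB remain.
Put d6 (2 GB) in drive 2; 2 GB remain.
Put d7 (3 GB) in drive 3; 5 GB remain.
Put d8 (3 GB) in drive 3; 2 GB remain.

3 drives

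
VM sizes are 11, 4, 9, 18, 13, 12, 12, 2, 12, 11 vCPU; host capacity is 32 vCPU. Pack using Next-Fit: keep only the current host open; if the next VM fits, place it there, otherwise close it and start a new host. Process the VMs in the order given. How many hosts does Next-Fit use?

4

host 1: place 11 vCPU, 21 vCPU left
host 1: place 4 vCPU, 17 vCPU left
host 1: place 9 vCPU, 8 vCPU left
host 2: place 18 vCPU, 14 vCPU left
host 2: place 13 vCPU, 1 vCPU left
host 3: place 12 vCPU, 20 vCPU left
host 3: place 12 vCPU, 8 vCPU left
host 3: place 2 vCPU, 6 vCPU left
host 4: place 12 vCPU, 20 vCPU left
host 4: place 11 vCPU, 9 vCPU left
Final hosts: [11,4,9] [18,13] [12,12,2] [12,11].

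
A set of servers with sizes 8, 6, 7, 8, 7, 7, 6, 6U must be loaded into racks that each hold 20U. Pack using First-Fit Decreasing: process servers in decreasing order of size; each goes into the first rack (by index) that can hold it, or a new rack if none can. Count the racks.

Sorted descending: 8, 8, 7, 7, 7, 6, 6, 6.
rack 1: place 8U, 12U left
rack 1: place 8U, 4U left
rack 2: place 7U, 13U left
rack 2: place 7U, 6U left
rack 3: place 7U, 13U left
rack 2: place 6U, 0U left
rack 3: place 6U, 7U left
rack 3: place 6U, 1U left
Final racks: [8,8] [7,7,6] [7,6,6].

3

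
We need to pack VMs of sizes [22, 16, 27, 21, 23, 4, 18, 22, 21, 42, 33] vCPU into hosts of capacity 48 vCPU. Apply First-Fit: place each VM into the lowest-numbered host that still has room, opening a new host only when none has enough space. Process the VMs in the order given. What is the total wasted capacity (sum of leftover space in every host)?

39

22 vCPU → host 1 (remaining 26 vCPU)
16 vCPU → host 1 (remaining 10 vCPU)
27 vCPU → host 2 (remaining 21 vCPU)
21 vCPU → host 2 (remaining 0 vCPU)
23 vCPU → host 3 (remaining 25 vCPU)
4 vCPU → host 1 (remaining 6 vCPU)
18 vCPU → host 3 (remaining 7 vCPU)
22 vCPU → host 4 (remaining 26 vCPU)
21 vCPU → host 4 (remaining 5 vCPU)
42 vCPU → host 5 (remaining 6 vCPU)
33 vCPU → host 6 (remaining 15 vCPU)
6 hosts × 48 vCPU = 288 vCPU; used 249 vCPU; unused 39 vCPU.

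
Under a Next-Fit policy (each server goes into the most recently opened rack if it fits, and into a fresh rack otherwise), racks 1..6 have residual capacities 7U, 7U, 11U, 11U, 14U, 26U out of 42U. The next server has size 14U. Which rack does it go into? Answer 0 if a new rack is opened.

6

Next-Fit only looks at rack 6, which has 26U free.
14U fits there.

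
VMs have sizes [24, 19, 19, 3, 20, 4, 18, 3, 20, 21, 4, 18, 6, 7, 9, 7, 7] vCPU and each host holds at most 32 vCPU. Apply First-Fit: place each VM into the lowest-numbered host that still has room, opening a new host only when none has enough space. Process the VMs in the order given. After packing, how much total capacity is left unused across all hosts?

Put 24 vCPU in host 1; 8 vCPU remain.
Put 19 vCPU in host 2; 13 vCPU remain.
Put 19 vCPU in host 3; 13 vCPU remain.
Put 3 vCPU in host 1; 5 vCPU remain.
Put 20 vCPU in host 4; 12 vCPU remain.
Put 4 vCPU in host 1; 1 vCPU remain.
Put 18 vCPU in host 5; 14 vCPU remain.
Put 3 vCPU in host 2; 10 vCPU remain.
Put 20 vCPU in host 6; 12 vCPU remain.
Put 21 vCPU in host 7; 11 vCPU remain.
Put 4 vCPU in host 2; 6 vCPU remain.
Put 18 vCPU in host 8; 14 vCPU remain.
Put 6 vCPU in host 2; 0 vCPU remain.
Put 7 vCPU in host 3; 6 vCPU remain.
Put 9 vCPU in host 4; 3 vCPU remain.
Put 7 vCPU in host 5; 7 vCPU remain.
Put 7 vCPU in host 5; 0 vCPU remain.
8 hosts × 32 vCPU = 256 vCPU; used 209 vCPU; unused 47 vCPU.

47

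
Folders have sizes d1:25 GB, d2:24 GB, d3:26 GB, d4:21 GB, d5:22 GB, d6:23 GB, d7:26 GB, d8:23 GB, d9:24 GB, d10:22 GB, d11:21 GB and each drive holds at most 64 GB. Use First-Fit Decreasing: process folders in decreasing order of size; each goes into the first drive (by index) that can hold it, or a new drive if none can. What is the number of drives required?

5 drives

Sorted descending: 26, 26, 25, 24, 24, 23, 23, 22, 22, 21, 21.
26 GB → drive 1 (remaining 38 GB)
26 GB → drive 1 (remaining 12 GB)
25 GB → drive 2 (remaining 39 GB)
24 GB → drive 2 (remaining 15 GB)
24 GB → drive 3 (remaining 40 GB)
23 GB → drive 3 (remaining 17 GB)
23 GB → drive 4 (remaining 41 GB)
22 GB → drive 4 (remaining 19 GB)
22 GB → drive 5 (remaining 42 GB)
21 GB → drive 5 (remaining 21 GB)
21 GB → drive 5 (remaining 0 GB)
Final drives: [26,26] [25,24] [24,23] [23,22] [22,21,21].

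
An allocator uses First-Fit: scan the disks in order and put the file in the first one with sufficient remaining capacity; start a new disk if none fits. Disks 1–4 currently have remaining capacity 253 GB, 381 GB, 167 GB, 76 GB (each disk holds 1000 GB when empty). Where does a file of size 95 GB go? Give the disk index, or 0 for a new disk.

Disks with room: disk 1 (253 GB), disk 2 (381 GB), disk 3 (167 GB).
The first with room is disk 1.

1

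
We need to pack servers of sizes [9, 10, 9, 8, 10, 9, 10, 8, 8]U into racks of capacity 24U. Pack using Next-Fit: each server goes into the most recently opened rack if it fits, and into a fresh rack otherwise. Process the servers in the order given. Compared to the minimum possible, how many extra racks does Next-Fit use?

1

Next-Fit: [9,10] [9,8] [10,9] [10,8] [8] → 5 racks.
Total size 81U; any packing needs at least ⌈81/24⌉ = 4 racks.
An optimal packing achieves that bound: [10,10] [10,9] [9,9] [8,8,8] → 4 racks.
Excess: 5 − 4 = 1.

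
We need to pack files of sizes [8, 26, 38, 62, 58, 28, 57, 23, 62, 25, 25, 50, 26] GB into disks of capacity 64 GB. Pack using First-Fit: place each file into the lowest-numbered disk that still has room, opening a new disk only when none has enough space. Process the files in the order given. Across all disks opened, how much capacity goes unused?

8 GB → disk 1 (remaining 56 GB)
26 GB → disk 1 (remaining 30 GB)
38 GB → disk 2 (remaining 26 GB)
62 GB → disk 3 (remaining 2 GB)
58 GB → disk 4 (remaining 6 GB)
28 GB → disk 1 (remaining 2 GB)
57 GB → disk 5 (remaining 7 GB)
23 GB → disk 2 (remaining 3 GB)
62 GB → disk 6 (remaining 2 GB)
25 GB → disk 7 (remaining 39 GB)
25 GB → disk 7 (remaining 14 GB)
50 GB → disk 8 (remaining 14 GB)
26 GB → disk 9 (remaining 38 GB)
9 disks × 64 GB = 576 GB; used 488 GB; unused 88 GB.

88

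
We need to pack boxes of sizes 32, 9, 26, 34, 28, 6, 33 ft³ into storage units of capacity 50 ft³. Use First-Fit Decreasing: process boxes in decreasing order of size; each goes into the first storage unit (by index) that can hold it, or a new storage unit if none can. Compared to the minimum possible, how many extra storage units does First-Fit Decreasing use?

0

First-Fit Decreasing: [34,9,6] [33] [32] [28] [26] → 5 storage units.
5 boxes exceed 25 ft³ (half the capacity), and no two of those can share a storage unit, so at least 5 storage units are needed.
So 5 is already optimal.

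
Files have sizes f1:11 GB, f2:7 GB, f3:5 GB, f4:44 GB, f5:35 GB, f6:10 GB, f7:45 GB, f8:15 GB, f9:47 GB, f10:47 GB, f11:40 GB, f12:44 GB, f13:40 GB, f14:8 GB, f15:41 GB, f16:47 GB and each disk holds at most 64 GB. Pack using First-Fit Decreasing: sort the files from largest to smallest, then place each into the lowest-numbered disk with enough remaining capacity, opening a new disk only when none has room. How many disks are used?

10

Sorted descending: 47, 47, 47, 45, 44, 44, 41, 40, 40, 35, 15, 11, 10, 8, 7, 5.
47 GB → disk 1 (remaining 17 GB)
47 GB → disk 2 (remaining 17 GB)
47 GB → disk 3 (remaining 17 GB)
45 GB → disk 4 (remaining 19 GB)
44 GB → disk 5 (remaining 20 GB)
44 GB → disk 6 (remaining 20 GB)
41 GB → disk 7 (remaining 23 GB)
40 GB → disk 8 (remaining 24 GB)
40 GB → disk 9 (remaining 24 GB)
35 GB → disk 10 (remaining 29 GB)
15 GB → disk 1 (remaining 2 GB)
11 GB → disk 2 (remaining 6 GB)
10 GB → disk 3 (remaining 7 GB)
8 GB → disk 4 (remaining 11 GB)
7 GB → disk 3 (remaining 0 GB)
5 GB → disk 2 (remaining 1 GB)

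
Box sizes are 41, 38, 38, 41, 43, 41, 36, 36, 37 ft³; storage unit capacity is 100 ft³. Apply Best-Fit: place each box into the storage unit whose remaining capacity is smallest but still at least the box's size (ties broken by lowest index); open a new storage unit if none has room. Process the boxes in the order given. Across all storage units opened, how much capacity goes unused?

149

41 ft³ → storage unit 1 (remaining 59 ft³)
38 ft³ → storage unit 1 (remaining 21 ft³)
38 ft³ → storage unit 2 (remaining 62 ft³)
41 ft³ → storage unit 2 (remaining 21 ft³)
43 ft³ → storage unit 3 (remaining 57 ft³)
41 ft³ → storage unit 3 (remaining 16 ft³)
36 ft³ → storage unit 4 (remaining 64 ft³)
36 ft³ → storage unit 4 (remaining 28 ft³)
37 ft³ → storage unit 5 (remaining 63 ft³)
5 storage units × 100 ft³ = 500 ft³; used 351 ft³; unused 149 ft³.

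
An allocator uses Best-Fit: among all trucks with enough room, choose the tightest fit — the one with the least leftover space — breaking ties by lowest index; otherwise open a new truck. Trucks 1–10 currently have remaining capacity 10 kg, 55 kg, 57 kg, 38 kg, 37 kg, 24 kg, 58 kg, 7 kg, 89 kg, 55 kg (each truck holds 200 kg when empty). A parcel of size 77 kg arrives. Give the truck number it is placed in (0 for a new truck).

9

Trucks with room: truck 9 (89 kg).
Tightest fit is truck 9 with 89 kg free.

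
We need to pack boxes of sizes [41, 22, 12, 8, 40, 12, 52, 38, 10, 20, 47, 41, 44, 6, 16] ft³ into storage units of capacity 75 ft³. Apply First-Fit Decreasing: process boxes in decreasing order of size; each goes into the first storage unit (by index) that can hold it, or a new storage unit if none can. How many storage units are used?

7

Sorted descending: 52, 47, 44, 41, 41, 40, 38, 22, 20, 16, 12, 12, 10, 8, 6.
storage unit 1: place 52 ft³, 23 ft³ left
storage unit 2: place 47 ft³, 28 ft³ left
storage unit 3: place 44 ft³, 31 ft³ left
storage unit 4: place 41 ft³, 34 ft³ left
storage unit 5: place 41 ft³, 34 ft³ left
storage unit 6: place 40 ft³, 35 ft³ left
storage unit 7: place 38 ft³, 37 ft³ left
storage unit 1: place 22 ft³, 1 ft³ left
storage unit 2: place 20 ft³, 8 ft³ left
storage unit 3: place 16 ft³, 15 ft³ left
storage unit 3: place 12 ft³, 3 ft³ left
storage unit 4: place 12 ft³, 22 ft³ left
storage unit 4: place 10 ft³, 12 ft³ left
storage unit 2: place 8 ft³, 0 ft³ left
storage unit 4: place 6 ft³, 6 ft³ left
Final storage units: [52,22] [47,20,8] [44,16,12] [41,12,10,6] [41] [40] [38].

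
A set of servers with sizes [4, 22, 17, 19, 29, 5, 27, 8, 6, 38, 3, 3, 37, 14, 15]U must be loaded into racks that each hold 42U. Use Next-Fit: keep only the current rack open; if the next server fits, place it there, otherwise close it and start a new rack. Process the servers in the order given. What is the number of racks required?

Put 4U in rack 1; 38U remain.
Put 22U in rack 1; 16U remain.
Put 17U in rack 2; 25U remain.
Put 19U in rack 2; 6U remain.
Put 29U in rack 3; 13U remain.
Put 5U in rack 3; 8U remain.
Put 27U in rack 4; 15U remain.
Put 8U in rack 4; 7U remain.
Put 6U in rack 4; 1U remain.
Put 38U in rack 5; 4U remain.
Put 3U in rack 5; 1U remain.
Put 3U in rack 6; 39U remain.
Put 37U in rack 6; 2U remain.
Put 14U in rack 7; 28U remain.
Put 15U in rack 7; 13U remain.
Final racks: [4,22] [17,19] [29,5] [27,8,6] [38,3] [3,37] [14,15].

7 racks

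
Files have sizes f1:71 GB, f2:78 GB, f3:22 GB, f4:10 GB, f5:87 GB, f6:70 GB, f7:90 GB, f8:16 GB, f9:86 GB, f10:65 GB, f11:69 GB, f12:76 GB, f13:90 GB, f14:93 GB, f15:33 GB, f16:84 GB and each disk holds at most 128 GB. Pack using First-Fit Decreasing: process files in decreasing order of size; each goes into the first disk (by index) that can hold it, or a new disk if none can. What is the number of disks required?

12

Sorted descending: 93, 90, 90, 87, 86, 84, 78, 76, 71, 70, 69, 65, 33, 22, 16, 10.
Put 93 GB in disk 1; 35 GB remain.
Put 90 GB in disk 2; 38 GB remain.
Put 90 GB in disk 3; 38 GB remain.
Put 87 GB in disk 4; 41 GB remain.
Put 86 GB in disk 5; 42 GB remain.
Put 84 GB in disk 6; 44 GB remain.
Put 78 GB in disk 7; 50 GB remain.
Put 76 GB in disk 8; 52 GB remain.
Put 71 GB in disk 9; 57 GB remain.
Put 70 GB in disk 10; 58 GB remain.
Put 69 GB in disk 11; 59 GB remain.
Put 65 GB in disk 12; 63 GB remain.
Put 33 GB in disk 1; 2 GB remain.
Put 22 GB in disk 2; 16 GB remain.
Put 16 GB in disk 2; 0 GB remain.
Put 10 GB in disk 3; 28 GB remain.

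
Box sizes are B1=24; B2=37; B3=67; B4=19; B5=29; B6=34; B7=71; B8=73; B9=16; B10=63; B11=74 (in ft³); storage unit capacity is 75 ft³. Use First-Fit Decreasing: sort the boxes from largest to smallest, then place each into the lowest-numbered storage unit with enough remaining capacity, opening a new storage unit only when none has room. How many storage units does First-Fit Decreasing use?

8

Sorted descending: 74, 73, 71, 67, 63, 37, 34, 29, 24, 19, 16.
storage unit 1: place 74 ft³, 1 ft³ left
storage unit 2: place 73 ft³, 2 ft³ left
storage unit 3: place 71 ft³, 4 ft³ left
storage unit 4: place 67 ft³, 8 ft³ left
storage unit 5: place 63 ft³, 12 ft³ left
storage unit 6: place 37 ft³, 38 ft³ left
storage unit 6: place 34 ft³, 4 ft³ left
storage unit 7: place 29 ft³, 46 ft³ left
storage unit 7: place 24 ft³, 22 ft³ left
storage unit 7: place 19 ft³, 3 ft³ left
storage unit 8: place 16 ft³, 59 ft³ left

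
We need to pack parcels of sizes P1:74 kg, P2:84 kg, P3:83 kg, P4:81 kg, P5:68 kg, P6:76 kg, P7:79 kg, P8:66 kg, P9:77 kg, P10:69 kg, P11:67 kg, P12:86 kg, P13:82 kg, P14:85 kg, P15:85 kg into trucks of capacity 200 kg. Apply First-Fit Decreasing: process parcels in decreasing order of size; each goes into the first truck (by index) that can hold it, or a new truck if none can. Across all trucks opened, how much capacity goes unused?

Sorted descending: 86, 85, 85, 84, 83, 82, 81, 79, 77, 76, 74, 69, 68, 67, 66.
truck 1: place 86 kg, 114 kg left
truck 1: place 85 kg, 29 kg left
truck 2: place 85 kg, 115 kg left
truck 2: place 84 kg, 31 kg left
truck 3: place 83 kg, 117 kg left
truck 3: place 82 kg, 35 kg left
truck 4: place 81 kg, 119 kg left
truck 4: place 79 kg, 40 kg left
truck 5: place 77 kg, 123 kg left
truck 5: place 76 kg, 47 kg left
truck 6: place 74 kg, 126 kg left
truck 6: place 69 kg, 57 kg left
truck 7: place 68 kg, 132 kg left
truck 7: place 67 kg, 65 kg left
truck 8: place 66 kg, 134 kg left
8 trucks × 200 kg = 1600 kg; used 1162 kg; unused 438 kg.

438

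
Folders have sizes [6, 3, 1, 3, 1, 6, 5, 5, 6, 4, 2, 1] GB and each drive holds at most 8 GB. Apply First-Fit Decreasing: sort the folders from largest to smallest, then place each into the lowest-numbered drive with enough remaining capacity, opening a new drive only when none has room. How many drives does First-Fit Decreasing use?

6

Sorted descending: 6, 6, 6, 5, 5, 4, 3, 3, 2, 1, 1, 1.
drive 1: place 6 GB, 2 GB left
drive 2: place 6 GB, 2 GB left
drive 3: place 6 GB, 2 GB left
drive 4: place 5 GB, 3 GB left
drive 5: place 5 GB, 3 GB left
drive 6: place 4 GB, 4 GB left
drive 4: place 3 GB, 0 GB left
drive 5: place 3 GB, 0 GB left
drive 1: place 2 GB, 0 GB left
drive 2: place 1 GB, 1 GB left
drive 2: place 1 GB, 0 GB left
drive 3: place 1 GB, 1 GB left
Final drives: [6,2] [6,1,1] [6,1] [5,3] [5,3] [4].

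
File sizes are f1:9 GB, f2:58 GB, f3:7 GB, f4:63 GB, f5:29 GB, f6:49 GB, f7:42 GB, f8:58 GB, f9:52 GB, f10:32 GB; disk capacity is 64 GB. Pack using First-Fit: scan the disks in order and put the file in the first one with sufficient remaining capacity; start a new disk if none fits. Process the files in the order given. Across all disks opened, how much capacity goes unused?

f1 (9 GB) → disk 1 (remaining 55 GB)
f2 (58 GB) → disk 2 (remaining 6 GB)
f3 (7 GB) → disk 1 (remaining 48 GB)
f4 (63 GB) → disk 3 (remaining 1 GB)
f5 (29 GB) → disk 1 (remaining 19 GB)
f6 (49 GB) → disk 4 (remaining 15 GB)
f7 (42 GB) → disk 5 (remaining 22 GB)
f8 (58 GB) → disk 6 (remaining 6 GB)
f9 (52 GB) → disk 7 (remaining 12 GB)
f10 (32 GB) → disk 8 (remaining 32 GB)
8 disks × 64 GB = 512 GB; used 399 GB; unused 113 GB.

113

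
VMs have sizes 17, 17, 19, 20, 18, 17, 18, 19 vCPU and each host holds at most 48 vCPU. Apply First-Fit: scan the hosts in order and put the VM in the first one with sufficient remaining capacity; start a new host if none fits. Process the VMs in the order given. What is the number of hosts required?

4 hosts

Put 17 vCPU in host 1; 31 vCPU remain.
Put 17 vCPU in host 1; 14 vCPU remain.
Put 19 vCPU in host 2; 29 vCPU remain.
Put 20 vCPU in host 2; 9 vCPU remain.
Put 18 vCPU in host 3; 30 vCPU remain.
Put 17 vCPU in host 3; 13 vCPU remain.
Put 18 vCPU in host 4; 30 vCPU remain.
Put 19 vCPU in host 4; 11 vCPU remain.
Final hosts: [17,17] [19,20] [18,17] [18,19].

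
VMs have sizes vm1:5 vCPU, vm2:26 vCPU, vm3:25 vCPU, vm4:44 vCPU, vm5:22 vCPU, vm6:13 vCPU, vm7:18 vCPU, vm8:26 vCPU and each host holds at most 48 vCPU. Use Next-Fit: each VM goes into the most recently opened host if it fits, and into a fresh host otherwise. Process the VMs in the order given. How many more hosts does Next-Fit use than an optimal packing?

1

Next-Fit: [5,26] [25] [44] [22,13] [18,26] → 5 hosts.
Total size 179 vCPU; any packing needs at least ⌈179/48⌉ = 4 hosts.
An optimal packing achieves that bound: [44] [26,22] [26,18] [25,13,5] → 4 hosts.
Excess: 5 − 4 = 1.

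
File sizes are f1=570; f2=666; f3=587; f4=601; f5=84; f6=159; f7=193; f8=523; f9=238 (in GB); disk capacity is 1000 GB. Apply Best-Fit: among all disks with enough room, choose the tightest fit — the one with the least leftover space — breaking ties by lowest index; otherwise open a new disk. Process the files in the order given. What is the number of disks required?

5 disks

disk 1: place f1 (570 GB), 430 GB left
disk 2: place f2 (666 GB), 334 GB left
disk 3: place f3 (587 GB), 413 GB left
disk 4: place f4 (601 GB), 399 GB left
disk 2: place f5 (84 GB), 250 GB left
disk 2: place f6 (159 GB), 91 GB left
disk 4: place f7 (193 GB), 206 GB left
disk 5: place f8 (523 GB), 477 GB left
disk 3: place f9 (238 GB), 175 GB left
Final disks: [570] [666,84,159] [587,238] [601,193] [523].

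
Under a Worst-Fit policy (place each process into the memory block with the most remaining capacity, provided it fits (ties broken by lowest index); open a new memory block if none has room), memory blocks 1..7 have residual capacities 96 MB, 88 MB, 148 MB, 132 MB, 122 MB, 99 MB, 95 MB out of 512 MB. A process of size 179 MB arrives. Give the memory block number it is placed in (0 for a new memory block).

No memory block has ≥ 179 MB free, so a new memory block is opened.

0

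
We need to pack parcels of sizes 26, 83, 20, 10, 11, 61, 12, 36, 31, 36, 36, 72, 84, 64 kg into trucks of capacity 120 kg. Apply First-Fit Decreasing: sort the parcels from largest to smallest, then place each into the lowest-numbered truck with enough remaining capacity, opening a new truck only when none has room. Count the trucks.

5

Sorted descending: 84, 83, 72, 64, 61, 36, 36, 36, 31, 26, 20, 12, 11, 10.
truck 1: place 84 kg, 36 kg left
truck 2: place 83 kg, 37 kg left
truck 3: place 72 kg, 48 kg left
truck 4: place 64 kg, 56 kg left
truck 5: place 61 kg, 59 kg left
truck 1: place 36 kg, 0 kg left
truck 2: place 36 kg, 1 kg left
truck 3: place 36 kg, 12 kg left
truck 4: place 31 kg, 25 kg left
truck 5: place 26 kg, 33 kg left
truck 4: place 20 kg, 5 kg left
truck 3: place 12 kg, 0 kg left
truck 5: place 11 kg, 22 kg left
truck 5: place 10 kg, 12 kg left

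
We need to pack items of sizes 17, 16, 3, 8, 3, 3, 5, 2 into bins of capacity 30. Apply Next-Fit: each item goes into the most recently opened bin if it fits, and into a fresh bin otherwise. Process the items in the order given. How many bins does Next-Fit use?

Put 17 in bin 1; 13 remain.
Put 16 in bin 2; 14 remain.
Put 3 in bin 2; 11 remain.
Put 8 in bin 2; 3 remain.
Put 3 in bin 2; 0 remain.
Put 3 in bin 3; 27 remain.
Put 5 in bin 3; 22 remain.
Put 2 in bin 3; 20 remain.
Final bins: [17] [16,3,8,3] [3,5,2].

3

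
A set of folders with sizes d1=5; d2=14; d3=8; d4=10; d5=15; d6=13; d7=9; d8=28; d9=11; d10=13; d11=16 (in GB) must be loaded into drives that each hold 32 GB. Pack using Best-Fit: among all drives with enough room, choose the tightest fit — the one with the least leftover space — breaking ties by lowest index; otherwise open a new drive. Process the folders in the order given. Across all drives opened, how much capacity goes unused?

50

drive 1: place d1 (5 GB), 27 GB left
drive 1: place d2 (14 GB), 13 GB left
drive 1: place d3 (8 GB), 5 GB left
drive 2: place d4 (10 GB), 22 GB left
drive 2: place d5 (15 GB), 7 GB left
drive 3: place d6 (13 GB), 19 GB left
drive 3: place d7 (9 GB), 10 GB left
drive 4: place d8 (28 GB), 4 GB left
drive 5: place d9 (11 GB), 21 GB left
drive 5: place d10 (13 GB), 8 GB left
drive 6: place d11 (16 GB), 16 GB left
6 drives × 32 GB = 192 GB; used 142 GB; unused 50 GB.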